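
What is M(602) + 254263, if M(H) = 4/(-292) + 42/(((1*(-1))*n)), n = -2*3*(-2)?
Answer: 37121885/146 ≈ 2.5426e+5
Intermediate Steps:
n = 12 (n = -6*(-2) = 12)
M(H) = -513/146 (M(H) = 4/(-292) + 42/(((1*(-1))*12)) = 4*(-1/292) + 42/((-1*12)) = -1/73 + 42/(-12) = -1/73 + 42*(-1/12) = -1/73 - 7/2 = -513/146)
M(602) + 254263 = -513/146 + 254263 = 37121885/146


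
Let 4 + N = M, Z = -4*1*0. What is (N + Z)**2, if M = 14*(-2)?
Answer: 1024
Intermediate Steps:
M = -28
Z = 0 (Z = -4*0 = 0)
N = -32 (N = -4 - 28 = -32)
(N + Z)**2 = (-32 + 0)**2 = (-32)**2 = 1024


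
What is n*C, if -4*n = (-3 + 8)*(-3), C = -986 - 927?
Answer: -28695/4 ≈ -7173.8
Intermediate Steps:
C = -1913
n = 15/4 (n = -(-3 + 8)*(-3)/4 = -5*(-3)/4 = -¼*(-15) = 15/4 ≈ 3.7500)
n*C = (15/4)*(-1913) = -28695/4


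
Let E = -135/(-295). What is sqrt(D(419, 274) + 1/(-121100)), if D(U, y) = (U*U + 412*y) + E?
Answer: sqrt(147252282807464709)/714490 ≈ 537.08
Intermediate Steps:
E = 27/59 (E = -135*(-1/295) = 27/59 ≈ 0.45763)
D(U, y) = 27/59 + U**2 + 412*y (D(U, y) = (U*U + 412*y) + 27/59 = (U**2 + 412*y) + 27/59 = 27/59 + U**2 + 412*y)
sqrt(D(419, 274) + 1/(-121100)) = sqrt((27/59 + 419**2 + 412*274) + 1/(-121100)) = sqrt((27/59 + 175561 + 112888) - 1/121100) = sqrt(17018518/59 - 1/121100) = sqrt(2060942529741/7144900) = sqrt(147252282807464709)/714490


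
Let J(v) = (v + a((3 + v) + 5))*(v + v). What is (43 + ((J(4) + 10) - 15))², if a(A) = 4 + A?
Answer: 39204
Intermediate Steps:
J(v) = 2*v*(12 + 2*v) (J(v) = (v + (4 + ((3 + v) + 5)))*(v + v) = (v + (4 + (8 + v)))*(2*v) = (v + (12 + v))*(2*v) = (12 + 2*v)*(2*v) = 2*v*(12 + 2*v))
(43 + ((J(4) + 10) - 15))² = (43 + ((4*4*(6 + 4) + 10) - 15))² = (43 + ((4*4*10 + 10) - 15))² = (43 + ((160 + 10) - 15))² = (43 + (170 - 15))² = (43 + 155)² = 198² = 39204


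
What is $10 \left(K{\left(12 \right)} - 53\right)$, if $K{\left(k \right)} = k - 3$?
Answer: $-440$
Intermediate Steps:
$K{\left(k \right)} = -3 + k$ ($K{\left(k \right)} = k - 3 = -3 + k$)
$10 \left(K{\left(12 \right)} - 53\right) = 10 \left(\left(-3 + 12\right) - 53\right) = 10 \left(9 - 53\right) = 10 \left(-44\right) = -440$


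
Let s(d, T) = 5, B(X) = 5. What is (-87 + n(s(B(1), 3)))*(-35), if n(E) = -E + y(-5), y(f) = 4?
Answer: 3080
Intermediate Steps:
n(E) = 4 - E (n(E) = -E + 4 = 4 - E)
(-87 + n(s(B(1), 3)))*(-35) = (-87 + (4 - 1*5))*(-35) = (-87 + (4 - 5))*(-35) = (-87 - 1)*(-35) = -88*(-35) = 3080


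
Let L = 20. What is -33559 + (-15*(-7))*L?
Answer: -31459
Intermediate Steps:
-33559 + (-15*(-7))*L = -33559 - 15*(-7)*20 = -33559 + 105*20 = -33559 + 2100 = -31459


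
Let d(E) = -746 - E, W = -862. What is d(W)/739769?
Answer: 116/739769 ≈ 0.00015681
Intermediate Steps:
d(W)/739769 = (-746 - 1*(-862))/739769 = (-746 + 862)*(1/739769) = 116*(1/739769) = 116/739769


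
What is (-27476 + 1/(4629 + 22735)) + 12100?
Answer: -420748863/27364 ≈ -15376.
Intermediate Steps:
(-27476 + 1/(4629 + 22735)) + 12100 = (-27476 + 1/27364) + 12100 = -751853263/27364 + 12100 = -420748863/27364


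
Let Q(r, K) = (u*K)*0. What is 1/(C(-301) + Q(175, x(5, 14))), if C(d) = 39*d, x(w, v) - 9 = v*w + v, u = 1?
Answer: -1/11739 ≈ -8.5186e-5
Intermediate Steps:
x(w, v) = 9 + v + v*w (x(w, v) = 9 + (v*w + v) = 9 + (v + v*w) = 9 + v + v*w)
Q(r, K) = 0 (Q(r, K) = (1*K)*0 = K*0 = 0)
1/(C(-301) + Q(175, x(5, 14))) = 1/(39*(-301) + 0) = 1/(-11739 + 0) = 1/(-11739) = -1/11739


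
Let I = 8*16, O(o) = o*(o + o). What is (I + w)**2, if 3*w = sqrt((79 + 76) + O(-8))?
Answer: (384 + sqrt(283))**2/9 ≈ 17851.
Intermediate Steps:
O(o) = 2*o**2 (O(o) = o*(2*o) = 2*o**2)
w = sqrt(283)/3 (w = sqrt((79 + 76) + 2*(-8)**2)/3 = sqrt(155 + 2*64)/3 = sqrt(155 + 128)/3 = sqrt(283)/3 ≈ 5.6075)
I = 128
(I + w)**2 = (128 + sqrt(283)/3)**2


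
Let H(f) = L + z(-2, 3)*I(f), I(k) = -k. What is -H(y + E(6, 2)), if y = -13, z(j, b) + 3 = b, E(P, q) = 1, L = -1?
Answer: 1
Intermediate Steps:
z(j, b) = -3 + b
H(f) = -1 (H(f) = -1 + (-3 + 3)*(-f) = -1 + 0*(-f) = -1 + 0 = -1)
-H(y + E(6, 2)) = -1*(-1) = 1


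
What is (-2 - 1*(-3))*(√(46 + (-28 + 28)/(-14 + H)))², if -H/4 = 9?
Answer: 46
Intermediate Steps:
H = -36 (H = -4*9 = -36)
(-2 - 1*(-3))*(√(46 + (-28 + 28)/(-14 + H)))² = (-2 - 1*(-3))*(√(46 + (-28 + 28)/(-14 - 36)))² = (-2 + 3)*(√(46 + 0/(-50)))² = 1*(√(46 + 0*(-1/50)))² = 1*(√(46 + 0))² = 1*(√46)² = 1*46 = 46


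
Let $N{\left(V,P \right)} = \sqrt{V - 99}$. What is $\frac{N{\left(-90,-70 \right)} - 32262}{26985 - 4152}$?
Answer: $- \frac{10754}{7611} + \frac{i \sqrt{21}}{7611} \approx -1.413 + 0.0006021 i$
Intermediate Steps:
$N{\left(V,P \right)} = \sqrt{-99 + V}$
$\frac{N{\left(-90,-70 \right)} - 32262}{26985 - 4152} = \frac{\sqrt{-99 - 90} - 32262}{26985 - 4152} = \frac{\sqrt{-189} - 32262}{22833} = \left(3 i \sqrt{21} - 32262\right) \frac{1}{22833} = \left(-32262 + 3 i \sqrt{21}\right) \frac{1}{22833} = - \frac{10754}{7611} + \frac{i \sqrt{21}}{7611}$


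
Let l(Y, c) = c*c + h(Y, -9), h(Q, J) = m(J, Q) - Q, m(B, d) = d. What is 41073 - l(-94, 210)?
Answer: -3027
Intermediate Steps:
h(Q, J) = 0 (h(Q, J) = Q - Q = 0)
l(Y, c) = c² (l(Y, c) = c*c + 0 = c² + 0 = c²)
41073 - l(-94, 210) = 41073 - 1*210² = 41073 - 1*44100 = 41073 - 44100 = -3027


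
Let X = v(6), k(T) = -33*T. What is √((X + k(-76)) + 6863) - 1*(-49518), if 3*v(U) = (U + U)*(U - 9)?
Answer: 49518 + 7*√191 ≈ 49615.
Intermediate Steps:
v(U) = 2*U*(-9 + U)/3 (v(U) = ((U + U)*(U - 9))/3 = ((2*U)*(-9 + U))/3 = (2*U*(-9 + U))/3 = 2*U*(-9 + U)/3)
X = -12 (X = (⅔)*6*(-9 + 6) = (⅔)*6*(-3) = -12)
√((X + k(-76)) + 6863) - 1*(-49518) = √((-12 - 33*(-76)) + 6863) - 1*(-49518) = √((-12 + 2508) + 6863) + 49518 = √(2496 + 6863) + 49518 = √9359 + 49518 = 7*√191 + 49518 = 49518 + 7*√191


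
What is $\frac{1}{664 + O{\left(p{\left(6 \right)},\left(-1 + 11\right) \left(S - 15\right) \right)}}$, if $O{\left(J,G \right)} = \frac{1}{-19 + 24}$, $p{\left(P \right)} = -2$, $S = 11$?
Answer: $\frac{5}{3321} \approx 0.0015056$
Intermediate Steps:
$O{\left(J,G \right)} = \frac{1}{5}$
$\frac{1}{664 + O{\left(p{\left(6 \right)},\left(-1 + 11\right) \left(S - 15\right) \right)}} = \frac{1}{664 + \frac{1}{5}} = \frac{1}{\frac{3321}{5}} = \frac{5}{3321}$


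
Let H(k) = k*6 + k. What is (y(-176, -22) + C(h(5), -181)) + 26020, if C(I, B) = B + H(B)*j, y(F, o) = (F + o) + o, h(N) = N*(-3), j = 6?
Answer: 18017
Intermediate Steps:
H(k) = 7*k (H(k) = 6*k + k = 7*k)
h(N) = -3*N
y(F, o) = F + 2*o
C(I, B) = 43*B (C(I, B) = B + (7*B)*6 = B + 42*B = 43*B)
(y(-176, -22) + C(h(5), -181)) + 26020 = ((-176 + 2*(-22)) + 43*(-181)) + 26020 = ((-176 - 44) - 7783) + 26020 = (-220 - 7783) + 26020 = -8003 + 26020 = 18017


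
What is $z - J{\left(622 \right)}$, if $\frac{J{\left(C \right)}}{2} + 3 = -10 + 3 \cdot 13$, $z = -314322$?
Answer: $-314374$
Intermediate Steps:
$J{\left(C \right)} = 52$ ($J{\left(C \right)} = -6 + 2 \left(-10 + 3 \cdot 13\right) = -6 + 2 \left(-10 + 39\right) = -6 + 2 \cdot 29 = -6 + 58 = 52$)
$z - J{\left(622 \right)} = -314322 - 52 = -314374$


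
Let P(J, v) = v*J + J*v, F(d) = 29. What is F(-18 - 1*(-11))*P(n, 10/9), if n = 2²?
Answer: 2320/9 ≈ 257.78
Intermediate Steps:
n = 4
P(J, v) = 2*J*v (P(J, v) = J*v + J*v = 2*J*v)
F(-18 - 1*(-11))*P(n, 10/9) = 29*(2*4*(10/9)) = 29*(80/9) = 2320/9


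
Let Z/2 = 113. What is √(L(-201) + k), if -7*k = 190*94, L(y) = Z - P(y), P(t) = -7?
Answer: I*√113603/7 ≈ 48.15*I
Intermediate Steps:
Z = 226 (Z = 2*113 = 226)
L(y) = 233 (L(y) = 226 - 1*(-7) = 226 + 7 = 233)
k = -17860/7 (k = -190*94/7 = -⅐*17860 = -17860/7 ≈ -2551.4)
√(L(-201) + k) = √(233 - 17860/7) = √(-16229/7) = I*√113603/7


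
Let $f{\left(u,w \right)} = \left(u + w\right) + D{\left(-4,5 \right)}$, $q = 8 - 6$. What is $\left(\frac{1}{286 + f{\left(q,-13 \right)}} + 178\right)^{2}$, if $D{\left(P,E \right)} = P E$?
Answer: $\frac{2060342881}{65025} \approx 31685.0$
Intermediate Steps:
$D{\left(P,E \right)} = E P$
$q = 2$ ($q = 8 - 6 = 2$)
$f{\left(u,w \right)} = -20 + u + w$ ($f{\left(u,w \right)} = \left(u + w\right) + 5 \left(-4\right) = \left(u + w\right) - 20 = -20 + u + w$)
$\left(\frac{1}{286 + f{\left(q,-13 \right)}} + 178\right)^{2} = \left(\frac{1}{286 - 31} + 178\right)^{2} = \left(\frac{1}{255} + 178\right)^{2} = \left(\frac{45391}{255}\right)^{2} = \frac{2060342881}{65025}$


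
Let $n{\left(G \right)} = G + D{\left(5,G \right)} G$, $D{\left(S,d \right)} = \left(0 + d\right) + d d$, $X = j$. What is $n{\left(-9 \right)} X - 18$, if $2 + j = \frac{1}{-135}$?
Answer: $\frac{19513}{15} \approx 1300.9$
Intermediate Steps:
$j = - \frac{271}{135}$ ($j = -2 + \frac{1}{-135} = -2 - \frac{1}{135} = - \frac{271}{135} \approx -2.0074$)
$X = - \frac{271}{135} \approx -2.0074$
$D{\left(S,d \right)} = d + d^{2}$
$n{\left(G \right)} = G + G^{2} \left(1 + G\right)$ ($n{\left(G \right)} = G + G \left(1 + G\right) G = G + G^{2} \left(1 + G\right)$)
$n{\left(-9 \right)} X - 18 = - 9 \left(1 - 9 \left(1 - 9\right)\right) \left(- \frac{271}{135}\right) - 18 = - 9 \left(1 - -72\right) \left(- \frac{271}{135}\right) - 18 = - 9 \left(1 + 72\right) \left(- \frac{271}{135}\right) - 18 = \left(-9\right) 73 \left(- \frac{271}{135}\right) - 18 = \left(-657\right) \left(- \frac{271}{135}\right) - 18 = \frac{19783}{15} - 18 = \frac{19513}{15}$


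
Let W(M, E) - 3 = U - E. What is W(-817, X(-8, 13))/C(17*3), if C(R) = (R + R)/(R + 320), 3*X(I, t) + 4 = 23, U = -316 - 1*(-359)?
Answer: 2597/18 ≈ 144.28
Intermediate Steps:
U = 43 (U = -316 + 359 = 43)
X(I, t) = 19/3 (X(I, t) = -4/3 + (1/3)*23 = -4/3 + 23/3 = 19/3)
W(M, E) = 46 - E (W(M, E) = 3 + (43 - E) = 46 - E)
C(R) = 2*R/(320 + R) (C(R) = (2*R)/(320 + R) = 2*R/(320 + R))
W(-817, X(-8, 13))/C(17*3) = (46 - 1*19/3)/((2*(17*3)/(320 + 17*3))) = (46 - 19/3)/((2*51/(320 + 51))) = 119/(3*((2*51/371))) = 119/(3*((2*51*(1/371)))) = 119/(3*(102/371)) = (119/3)*(371/102) = 2597/18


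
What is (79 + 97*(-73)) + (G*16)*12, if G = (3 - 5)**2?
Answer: -6234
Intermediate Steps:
G = 4 (G = (-2)**2 = 4)
(79 + 97*(-73)) + (G*16)*12 = (79 + 97*(-73)) + (4*16)*12 = (79 - 7081) + 64*12 = -7002 + 768 = -6234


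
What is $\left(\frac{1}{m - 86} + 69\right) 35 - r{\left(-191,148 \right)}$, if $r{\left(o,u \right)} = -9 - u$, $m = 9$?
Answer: $\frac{28287}{11} \approx 2571.5$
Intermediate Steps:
$\left(\frac{1}{m - 86} + 69\right) 35 - r{\left(-191,148 \right)} = \left(\frac{1}{9 - 86} + 69\right) 35 - \left(-9 - 148\right) = \left(\frac{1}{-77} + 69\right) 35 - \left(-9 - 148\right) = \left(- \frac{1}{77} + 69\right) 35 - -157 = \frac{5312}{77} \cdot 35 + 157 = \frac{26560}{11} + 157 = \frac{28287}{11}$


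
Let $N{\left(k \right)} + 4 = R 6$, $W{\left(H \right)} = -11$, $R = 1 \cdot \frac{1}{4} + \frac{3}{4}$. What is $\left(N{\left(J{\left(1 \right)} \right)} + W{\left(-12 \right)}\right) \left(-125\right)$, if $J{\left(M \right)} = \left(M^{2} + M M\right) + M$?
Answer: $1125$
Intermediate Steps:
$R = 1$ ($R = 1 \cdot \frac{1}{4} + 3 \cdot \frac{1}{4} = \frac{1}{4} + \frac{3}{4} = 1$)
$J{\left(M \right)} = M + 2 M^{2}$ ($J{\left(M \right)} = \left(M^{2} + M^{2}\right) + M = 2 M^{2} + M = M + 2 M^{2}$)
$N{\left(k \right)} = 2$ ($N{\left(k \right)} = -4 + 1 \cdot 6 = -4 + 6 = 2$)
$\left(N{\left(J{\left(1 \right)} \right)} + W{\left(-12 \right)}\right) \left(-125\right) = \left(2 - 11\right) \left(-125\right) = \left(-9\right) \left(-125\right) = 1125$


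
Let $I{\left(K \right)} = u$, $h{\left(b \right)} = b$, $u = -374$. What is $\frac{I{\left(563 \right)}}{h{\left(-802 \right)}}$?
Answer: $\frac{187}{401} \approx 0.46633$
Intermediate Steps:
$I{\left(K \right)} = -374$
$\frac{I{\left(563 \right)}}{h{\left(-802 \right)}} = - \frac{374}{-802} = \left(-374\right) \left(- \frac{1}{802}\right) = \frac{187}{401}$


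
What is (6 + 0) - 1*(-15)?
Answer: 21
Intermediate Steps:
(6 + 0) - 1*(-15) = 6 + 15 = 21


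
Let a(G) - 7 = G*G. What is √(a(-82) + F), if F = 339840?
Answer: √346571 ≈ 588.70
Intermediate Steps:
a(G) = 7 + G² (a(G) = 7 + G*G = 7 + G²)
√(a(-82) + F) = √((7 + (-82)²) + 339840) = √((7 + 6724) + 339840) = √(6731 + 339840) = √346571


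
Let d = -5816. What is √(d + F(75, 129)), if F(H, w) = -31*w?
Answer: I*√9815 ≈ 99.071*I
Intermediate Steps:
√(d + F(75, 129)) = √(-5816 - 31*129) = √(-5816 - 3999) = √(-9815) = I*√9815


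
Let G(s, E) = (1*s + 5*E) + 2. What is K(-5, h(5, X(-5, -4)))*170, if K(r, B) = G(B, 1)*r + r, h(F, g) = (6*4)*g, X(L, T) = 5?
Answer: -108800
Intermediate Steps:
G(s, E) = 2 + s + 5*E (G(s, E) = (s + 5*E) + 2 = 2 + s + 5*E)
h(F, g) = 24*g
K(r, B) = r + r*(7 + B) (K(r, B) = (2 + B + 5*1)*r + r = (2 + B + 5)*r + r = (7 + B)*r + r = r*(7 + B) + r = r + r*(7 + B))
K(-5, h(5, X(-5, -4)))*170 = -5*(8 + 24*5)*170 = -5*(8 + 120)*170 = -5*128*170 = -640*170 = -108800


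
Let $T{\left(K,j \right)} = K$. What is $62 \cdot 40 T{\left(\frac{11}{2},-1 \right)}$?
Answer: $13640$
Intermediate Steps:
$62 \cdot 40 T{\left(\frac{11}{2},-1 \right)} = 62 \cdot 40 \cdot \frac{11}{2} = 2480 \cdot 11 \cdot \frac{1}{2} = 2480 \cdot \frac{11}{2} = 13640$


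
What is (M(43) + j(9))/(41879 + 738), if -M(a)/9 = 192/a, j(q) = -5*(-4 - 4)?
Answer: -8/1832531 ≈ -4.3655e-6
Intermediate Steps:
j(q) = 40 (j(q) = -5*(-8) = 40)
M(a) = -1728/a
(M(43) + j(9))/(41879 + 738) = (-1728/43 + 40)/(41879 + 738) = (-1728*1/43 + 40)/42617 = (-1728/43 + 40)*(1/42617) = -8/43*1/42617 = -8/1832531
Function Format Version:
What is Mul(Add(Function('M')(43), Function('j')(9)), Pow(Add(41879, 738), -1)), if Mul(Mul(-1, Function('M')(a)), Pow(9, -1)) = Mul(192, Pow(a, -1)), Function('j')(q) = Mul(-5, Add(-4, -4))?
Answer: Rational(-8, 1832531) ≈ -4.3655e-6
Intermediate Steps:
Function('j')(q) = 40 (Function('j')(q) = Mul(-5, -8) = 40)
Function('M')(a) = Mul(-1728, Pow(a, -1)) (Function('M')(a) = Mul(-9, Mul(192, Pow(a, -1))) = Mul(-1728, Pow(a, -1)))
Mul(Add(Function('M')(43), Function('j')(9)), Pow(Add(41879, 738), -1)) = Mul(Add(Mul(-1728, Pow(43, -1)), 40), Pow(Add(41879, 738), -1)) = Mul(Add(Mul(-1728, Rational(1, 43)), 40), Pow(42617, -1)) = Mul(Add(Rational(-1728, 43), 40), Rational(1, 42617)) = Mul(Rational(-8, 43), Rational(1, 42617)) = Rational(-8, 1832531)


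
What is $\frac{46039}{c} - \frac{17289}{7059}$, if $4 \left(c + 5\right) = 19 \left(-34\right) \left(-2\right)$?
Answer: $\frac{106497133}{748254} \approx 142.33$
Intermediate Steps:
$c = 318$ ($c = -5 + \frac{19 \left(-34\right) \left(-2\right)}{4} = -5 + \frac{\left(-646\right) \left(-2\right)}{4} = -5 + \frac{1}{4} \cdot 1292 = -5 + 323 = 318$)
$\frac{46039}{c} - \frac{17289}{7059} = \frac{46039}{318} - \frac{17289}{7059} = 46039 \cdot \frac{1}{318} - \frac{5763}{2353} = \frac{46039}{318} - \frac{5763}{2353} = \frac{106497133}{748254}$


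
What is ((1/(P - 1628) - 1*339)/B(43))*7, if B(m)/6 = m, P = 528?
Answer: -2610307/283800 ≈ -9.1977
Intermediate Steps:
B(m) = 6*m
((1/(P - 1628) - 1*339)/B(43))*7 = ((1/(528 - 1628) - 1*339)/((6*43)))*7 = ((1/(-1100) - 339)/258)*7 = ((-1/1100 - 339)*(1/258))*7 = -372901/1100*1/258*7 = -372901/283800*7 = -2610307/283800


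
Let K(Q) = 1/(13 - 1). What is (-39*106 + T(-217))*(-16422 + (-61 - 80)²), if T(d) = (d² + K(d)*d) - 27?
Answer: 593701607/4 ≈ 1.4843e+8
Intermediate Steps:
K(Q) = 1/12
T(d) = -27 + d² + d/12 (T(d) = (d² + d/12) - 27 = -27 + d² + d/12)
(-39*106 + T(-217))*(-16422 + (-61 - 80)²) = (-39*106 + (-27 + (-217)² + (1/12)*(-217)))*(-16422 + (-61 - 80)²) = (-4134 + (-27 + 47089 - 217/12))*(-16422 + (-141)²) = (-4134 + 564527/12)*(-16422 + 19881) = (514919/12)*3459 = 593701607/4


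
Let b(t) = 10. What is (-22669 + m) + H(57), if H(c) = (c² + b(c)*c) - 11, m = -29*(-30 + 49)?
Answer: -19412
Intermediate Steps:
m = -551 (m = -29*19 = -551)
H(c) = -11 + c² + 10*c (H(c) = (c² + 10*c) - 11 = -11 + c² + 10*c)
(-22669 + m) + H(57) = (-22669 - 551) + (-11 + 57² + 10*57) = -23220 + (-11 + 3249 + 570) = -23220 + 3808 = -19412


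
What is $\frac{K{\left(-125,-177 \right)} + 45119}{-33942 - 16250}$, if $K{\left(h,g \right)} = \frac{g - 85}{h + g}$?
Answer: $- \frac{1703275}{1894748} \approx -0.89895$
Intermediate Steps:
$K{\left(h,g \right)} = \frac{-85 + g}{g + h}$
$\frac{K{\left(-125,-177 \right)} + 45119}{-33942 - 16250} = \frac{\frac{-85 - 177}{-177 - 125} + 45119}{-33942 - 16250} = \frac{\frac{1}{-302} \left(-262\right) + 45119}{-50192} = \left(\left(- \frac{1}{302}\right) \left(-262\right) + 45119\right) \left(- \frac{1}{50192}\right) = \left(\frac{131}{151} + 45119\right) \left(- \frac{1}{50192}\right) = \frac{6813100}{151} \left(- \frac{1}{50192}\right) = - \frac{1703275}{1894748}$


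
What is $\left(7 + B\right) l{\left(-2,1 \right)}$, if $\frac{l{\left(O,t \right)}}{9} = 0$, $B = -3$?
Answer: $0$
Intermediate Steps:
$l{\left(O,t \right)} = 0$ ($l{\left(O,t \right)} = 9 \cdot 0 = 0$)
$\left(7 + B\right) l{\left(-2,1 \right)} = \left(7 - 3\right) 0 = 4 \cdot 0 = 0$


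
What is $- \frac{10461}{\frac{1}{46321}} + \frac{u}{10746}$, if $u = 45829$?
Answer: $- \frac{5207124493997}{10746} \approx -4.8456 \cdot 10^{8}$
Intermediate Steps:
$- \frac{10461}{\frac{1}{46321}} + \frac{u}{10746} = - \frac{10461}{\frac{1}{46321}} + \frac{45829}{10746} = - 10461 \frac{1}{\frac{1}{46321}} + 45829 \cdot \frac{1}{10746} = \left(-10461\right) 46321 + \frac{45829}{10746} = -484563981 + \frac{45829}{10746} = - \frac{5207124493997}{10746}$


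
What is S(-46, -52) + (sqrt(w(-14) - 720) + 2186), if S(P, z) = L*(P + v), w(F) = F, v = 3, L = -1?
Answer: 2229 + I*sqrt(734) ≈ 2229.0 + 27.092*I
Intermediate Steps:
S(P, z) = -3 - P (S(P, z) = -(P + 3) = -(3 + P) = -3 - P)
S(-46, -52) + (sqrt(w(-14) - 720) + 2186) = (-3 - 1*(-46)) + (sqrt(-14 - 720) + 2186) = (-3 + 46) + (sqrt(-734) + 2186) = 43 + (I*sqrt(734) + 2186) = 43 + (2186 + I*sqrt(734)) = 2229 + I*sqrt(734)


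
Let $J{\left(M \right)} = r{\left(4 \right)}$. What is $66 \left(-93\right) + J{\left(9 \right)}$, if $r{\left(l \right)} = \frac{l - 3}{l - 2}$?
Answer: $- \frac{12275}{2} \approx -6137.5$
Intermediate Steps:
$r{\left(l \right)} = \frac{-3 + l}{-2 + l}$
$J{\left(M \right)} = \frac{1}{2}$ ($J{\left(M \right)} = \frac{-3 + 4}{-2 + 4} = \frac{1}{2} \cdot 1 = \frac{1}{2}$)
$66 \left(-93\right) + J{\left(9 \right)} = 66 \left(-93\right) + \frac{1}{2} = -6138 + \frac{1}{2} = - \frac{12275}{2}$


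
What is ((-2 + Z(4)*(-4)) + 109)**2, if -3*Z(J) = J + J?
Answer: 124609/9 ≈ 13845.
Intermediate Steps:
Z(J) = -2*J/3 (Z(J) = -(J + J)/3 = -2*J/3)
((-2 + Z(4)*(-4)) + 109)**2 = ((-2 - 2/3*4*(-4)) + 109)**2 = ((-2 - 8/3*(-4)) + 109)**2 = ((-2 + 32/3) + 109)**2 = (26/3 + 109)**2 = (353/3)**2 = 124609/9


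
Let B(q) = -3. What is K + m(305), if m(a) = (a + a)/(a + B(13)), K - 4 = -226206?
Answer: -34156197/151 ≈ -2.2620e+5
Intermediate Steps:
K = -226202 (K = 4 - 226206 = -226202)
m(a) = 2*a/(-3 + a) (m(a) = (a + a)/(a - 3) = (2*a)/(-3 + a) = 2*a/(-3 + a))
K + m(305) = -226202 + 2*305/(-3 + 305) = -226202 + 2*305/302 = -226202 + 2*305*(1/302) = -226202 + 305/151 = -34156197/151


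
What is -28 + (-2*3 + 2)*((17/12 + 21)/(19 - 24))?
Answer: -151/15 ≈ -10.067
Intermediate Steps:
-28 + (-2*3 + 2)*((17/12 + 21)/(19 - 24)) = -28 + (-6 + 2)*((17*(1/12) + 21)/(-5)) = -28 - 4*(17/12 + 21)*(-1)/5 = -28 - 269*(-1)/(3*5) = -28 - 4*(-269/60) = -28 + 269/15 = -151/15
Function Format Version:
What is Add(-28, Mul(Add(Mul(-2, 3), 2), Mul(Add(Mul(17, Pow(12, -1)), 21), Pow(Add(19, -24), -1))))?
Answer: Rational(-151, 15) ≈ -10.067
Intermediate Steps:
Add(-28, Mul(Add(Mul(-2, 3), 2), Mul(Add(Mul(17, Pow(12, -1)), 21), Pow(Add(19, -24), -1)))) = Add(-28, Mul(Add(-6, 2), Mul(Add(Mul(17, Rational(1, 12)), 21), Pow(-5, -1)))) = Add(-28, Mul(-4, Mul(Add(Rational(17, 12), 21), Rational(-1, 5)))) = Add(-28, Mul(-4, Mul(Rational(269, 12), Rational(-1, 5)))) = Add(-28, Mul(-4, Rational(-269, 60))) = Add(-28, Rational(269, 15)) = Rational(-151, 15)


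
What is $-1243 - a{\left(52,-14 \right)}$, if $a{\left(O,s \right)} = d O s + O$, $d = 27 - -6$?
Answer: $22729$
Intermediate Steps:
$d = 33$ ($d = 27 + 6 = 33$)
$a{\left(O,s \right)} = O + 33 O s$ ($a{\left(O,s \right)} = 33 O s + O = O + 33 O s$)
$-1243 - a{\left(52,-14 \right)} = -1243 - 52 \left(1 + 33 \left(-14\right)\right) = -1243 - 52 \left(1 - 462\right) = -1243 - 52 \left(-461\right) = -1243 - -23972 = -1243 + 23972 = 22729$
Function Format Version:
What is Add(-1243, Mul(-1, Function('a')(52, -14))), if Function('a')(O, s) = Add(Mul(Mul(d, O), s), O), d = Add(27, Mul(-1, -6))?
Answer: 22729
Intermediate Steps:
d = 33 (d = Add(27, 6) = 33)
Function('a')(O, s) = Add(O, Mul(33, O, s)) (Function('a')(O, s) = Add(Mul(Mul(33, O), s), O) = Add(Mul(33, O, s), O) = Add(O, Mul(33, O, s)))
Add(-1243, Mul(-1, Function('a')(52, -14))) = Add(-1243, Mul(-1, Mul(52, Add(1, Mul(33, -14))))) = Add(-1243, Mul(-1, Mul(52, Add(1, -462)))) = Add(-1243, Mul(-1, Mul(52, -461))) = Add(-1243, Mul(-1, -23972)) = Add(-1243, 23972) = 22729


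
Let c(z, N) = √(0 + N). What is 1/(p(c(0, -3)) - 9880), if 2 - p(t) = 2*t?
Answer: I/(2*(√3 - 4939*I)) ≈ -0.00010124 + 3.5502e-8*I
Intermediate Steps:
c(z, N) = √N
p(t) = 2 - 2*t
1/(p(c(0, -3)) - 9880) = 1/((2 - 2*I*√3) - 9880) = 1/(-9878 - 2*I*√3)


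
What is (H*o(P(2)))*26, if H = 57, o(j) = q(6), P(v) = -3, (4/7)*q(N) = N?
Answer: 15561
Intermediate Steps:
q(N) = 7*N/4
o(j) = 21/2 (o(j) = (7/4)*6 = 21/2)
(H*o(P(2)))*26 = (57*(21/2))*26 = (1197/2)*26 = 15561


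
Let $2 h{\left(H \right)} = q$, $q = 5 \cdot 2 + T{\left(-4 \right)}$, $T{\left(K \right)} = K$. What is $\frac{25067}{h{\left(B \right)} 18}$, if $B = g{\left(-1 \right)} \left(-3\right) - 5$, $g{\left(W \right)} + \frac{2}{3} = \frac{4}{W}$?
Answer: $\frac{25067}{54} \approx 464.2$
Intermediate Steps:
$g{\left(W \right)} = - \frac{2}{3} + \frac{4}{W}$
$B = 9$ ($B = \left(- \frac{2}{3} + \frac{4}{-1}\right) \left(-3\right) - 5 = \left(- \frac{2}{3} + 4 \left(-1\right)\right) \left(-3\right) - 5 = \left(- \frac{2}{3} - 4\right) \left(-3\right) - 5 = \left(- \frac{14}{3}\right) \left(-3\right) - 5 = 14 - 5 = 9$)
$q = 6$ ($q = 5 \cdot 2 - 4 = 10 - 4 = 6$)
$h{\left(H \right)} = 3$ ($h{\left(H \right)} = \frac{1}{2} \cdot 6 = 3$)
$\frac{25067}{h{\left(B \right)} 18} = \frac{25067}{3 \cdot 18} = \frac{25067}{54}$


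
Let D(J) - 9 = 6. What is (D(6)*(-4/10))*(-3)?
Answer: 18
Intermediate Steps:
D(J) = 15 (D(J) = 9 + 6 = 15)
(D(6)*(-4/10))*(-3) = (15*(-4/10))*(-3) = (15*(-4*1/10))*(-3) = (15*(-2/5))*(-3) = -6*(-3) = 18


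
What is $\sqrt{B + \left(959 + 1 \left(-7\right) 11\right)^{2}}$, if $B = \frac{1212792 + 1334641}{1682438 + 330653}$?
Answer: $\frac{\sqrt{3152569656716618047}}{2013091} \approx 882.0$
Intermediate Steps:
$B = \frac{2547433}{2013091} \approx 1.2654$
$\sqrt{B + \left(959 + 1 \left(-7\right) 11\right)^{2}} = \sqrt{\frac{2547433}{2013091} + \left(959 + 1 \left(-7\right) 11\right)^{2}} = \sqrt{\frac{2547433}{2013091} + \left(959 - 77\right)^{2}} = \sqrt{\frac{2547433}{2013091} + 882^{2}} = \sqrt{\frac{2547433}{2013091} + 777924} = \sqrt{\frac{1566034350517}{2013091}} = \frac{\sqrt{3152569656716618047}}{2013091}$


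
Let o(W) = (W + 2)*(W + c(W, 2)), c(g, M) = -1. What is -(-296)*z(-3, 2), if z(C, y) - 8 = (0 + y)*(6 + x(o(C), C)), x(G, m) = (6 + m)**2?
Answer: 11248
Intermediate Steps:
o(W) = (-1 + W)*(2 + W) (o(W) = (W + 2)*(W - 1) = (2 + W)*(-1 + W) = (-1 + W)*(2 + W))
z(C, y) = 8 + y*(6 + (6 + C)**2) (z(C, y) = 8 + (0 + y)*(6 + (6 + C)**2) = 8 + y*(6 + (6 + C)**2))
-(-296)*z(-3, 2) = -(-296)*(8 + 6*2 + 2*(6 - 3)**2) = -(-296)*(8 + 12 + 2*3**2) = -(-296)*(8 + 12 + 2*9) = -(-296)*(8 + 12 + 18) = -(-296)*38 = -296*(-38) = 11248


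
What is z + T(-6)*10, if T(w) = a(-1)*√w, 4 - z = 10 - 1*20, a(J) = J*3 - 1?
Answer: 14 - 40*I*√6 ≈ 14.0 - 97.98*I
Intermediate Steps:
a(J) = -1 + 3*J (a(J) = 3*J - 1 = -1 + 3*J)
z = 14 (z = 4 - (10 - 1*20) = 4 - (10 - 20) = 4 - 1*(-10) = 4 + 10 = 14)
T(w) = -4*√w (T(w) = (-1 + 3*(-1))*√w = (-1 - 3)*√w = -4*√w)
z + T(-6)*10 = 14 - 4*I*√6*10 = 14 - 40*I*√6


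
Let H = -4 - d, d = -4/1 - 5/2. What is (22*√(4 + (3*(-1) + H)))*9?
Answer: 99*√14 ≈ 370.42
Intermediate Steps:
d = -13/2 (d = -4*1 - 5*½ = -4 - 5/2 = -13/2 ≈ -6.5000)
H = 5/2 (H = -4 - 1*(-13/2) = -4 + 13/2 = 5/2 ≈ 2.5000)
(22*√(4 + (3*(-1) + H)))*9 = (22*√(4 + (3*(-1) + 5/2)))*9 = (22*√(4 + (-3 + 5/2)))*9 = (22*√(4 - ½))*9 = (22*√(7/2))*9 = (22*(√14/2))*9 = (11*√14)*9 = 99*√14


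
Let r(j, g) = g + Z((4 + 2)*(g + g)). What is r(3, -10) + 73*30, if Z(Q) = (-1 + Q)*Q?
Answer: 16700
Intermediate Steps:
Z(Q) = Q*(-1 + Q)
r(j, g) = g + 12*g*(-1 + 12*g) (r(j, g) = g + ((4 + 2)*(g + g))*(-1 + (4 + 2)*(g + g)) = g + (6*(2*g))*(-1 + 6*(2*g)) = g + (12*g)*(-1 + 12*g) = g + 12*g*(-1 + 12*g))
r(3, -10) + 73*30 = -10*(-11 + 144*(-10)) + 73*30 = -10*(-11 - 1440) + 2190 = -10*(-1451) + 2190 = 14510 + 2190 = 16700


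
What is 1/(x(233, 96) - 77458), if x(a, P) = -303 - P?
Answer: -1/77857 ≈ -1.2844e-5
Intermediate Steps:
1/(x(233, 96) - 77458) = 1/((-303 - 1*96) - 77458) = 1/((-303 - 96) - 77458) = 1/(-399 - 77458) = 1/(-77857) = -1/77857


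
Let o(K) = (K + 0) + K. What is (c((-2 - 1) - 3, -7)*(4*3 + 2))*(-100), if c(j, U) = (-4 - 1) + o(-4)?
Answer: 18200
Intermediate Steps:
o(K) = 2*K (o(K) = K + K = 2*K)
c(j, U) = -13 (c(j, U) = (-4 - 1) + 2*(-4) = -5 - 8 = -13)
(c((-2 - 1) - 3, -7)*(4*3 + 2))*(-100) = -13*(4*3 + 2)*(-100) = -13*(12 + 2)*(-100) = -13*14*(-100) = -182*(-100) = 18200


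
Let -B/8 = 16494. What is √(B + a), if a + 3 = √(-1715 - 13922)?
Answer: √(-131955 + I*√15637) ≈ 0.172 + 363.26*I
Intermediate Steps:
B = -131952 (B = -8*16494 = -131952)
a = -3 + I*√15637 (a = -3 + √(-1715 - 13922) = -3 + √(-15637) = -3 + I*√15637 ≈ -3.0 + 125.05*I)
√(B + a) = √(-131952 + (-3 + I*√15637)) = √(-131955 + I*√15637)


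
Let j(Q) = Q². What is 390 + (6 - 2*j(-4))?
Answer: 364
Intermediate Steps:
390 + (6 - 2*j(-4)) = 390 + (6 - 2*(-4)²) = 390 + (6 - 2*16) = 390 + (6 - 32) = 390 - 26 = 364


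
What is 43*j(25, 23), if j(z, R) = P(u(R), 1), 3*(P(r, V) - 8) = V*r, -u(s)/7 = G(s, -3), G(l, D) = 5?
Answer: -473/3 ≈ -157.67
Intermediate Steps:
u(s) = -35 (u(s) = -7*5 = -35)
P(r, V) = 8 + V*r/3 (P(r, V) = 8 + (V*r)/3 = 8 + V*r/3)
j(z, R) = -11/3 (j(z, R) = 8 + (⅓)*1*(-35) = 8 - 35/3 = -11/3)
43*j(25, 23) = 43*(-11/3) = -473/3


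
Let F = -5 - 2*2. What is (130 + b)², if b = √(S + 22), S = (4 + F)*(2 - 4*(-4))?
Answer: 16832 + 520*I*√17 ≈ 16832.0 + 2144.0*I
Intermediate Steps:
F = -9 (F = -5 - 4 = -9)
S = -90 (S = (4 - 9)*(2 - 4*(-4)) = -5*(2 + 16) = -5*18 = -90)
b = 2*I*√17 (b = √(-90 + 22) = √(-68) = 2*I*√17 ≈ 8.2462*I)
(130 + b)² = (130 + 2*I*√17)²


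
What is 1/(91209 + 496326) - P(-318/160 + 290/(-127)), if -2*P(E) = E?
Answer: -5098977187/2387742240 ≈ -2.1355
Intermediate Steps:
P(E) = -E/2
1/(91209 + 496326) - P(-318/160 + 290/(-127)) = 1/(91209 + 496326) - (-1)*(-318/160 + 290/(-127))/2 = 1/587535 - (-1)*(-318*1/160 + 290*(-1/127))/2 = 1/587535 - (-1)*(-159/80 - 290/127)/2 = 1/587535 - (-1)*(-43393)/(2*10160) = 1/587535 - 1*43393/20320 = 1/587535 - 43393/20320 = -5098977187/2387742240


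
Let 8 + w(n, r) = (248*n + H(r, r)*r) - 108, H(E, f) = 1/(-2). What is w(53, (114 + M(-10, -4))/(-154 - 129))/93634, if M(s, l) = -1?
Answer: 7373961/52996844 ≈ 0.13914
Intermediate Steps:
H(E, f) = -1/2
w(n, r) = -116 + 248*n - r/2 (w(n, r) = -8 + ((248*n - r/2) - 108) = -8 + (-108 + 248*n - r/2) = -116 + 248*n - r/2)
w(53, (114 + M(-10, -4))/(-154 - 129))/93634 = (-116 + 248*53 - (114 - 1)/(2*(-154 - 129)))/93634 = (-116 + 13144 - 113/(2*(-283)))*(1/93634) = (-116 + 13144 - 113*(-1)/(2*283))*(1/93634) = (-116 + 13144 - 1/2*(-113/283))*(1/93634) = (-116 + 13144 + 113/566)*(1/93634) = (7373961/566)*(1/93634) = 7373961/52996844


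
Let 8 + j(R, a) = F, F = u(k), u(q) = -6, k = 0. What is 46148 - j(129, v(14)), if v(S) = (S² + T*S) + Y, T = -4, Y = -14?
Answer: 46162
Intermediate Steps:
v(S) = -14 + S² - 4*S (v(S) = (S² - 4*S) - 14 = -14 + S² - 4*S)
F = -6
j(R, a) = -14 (j(R, a) = -8 - 6 = -14)
46148 - j(129, v(14)) = 46148 - 1*(-14) = 46148 + 14 = 46162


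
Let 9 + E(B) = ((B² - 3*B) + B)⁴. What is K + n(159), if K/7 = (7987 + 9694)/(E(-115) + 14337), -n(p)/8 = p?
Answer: -5955577489048585207/4682057774409279 ≈ -1272.0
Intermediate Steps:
n(p) = -8*p
E(B) = -9 + (B² - 2*B)⁴ (E(B) = -9 + ((B² - 3*B) + B)⁴ = -9 + (B² - 2*B)⁴)
K = 17681/4682057774409279 (K = 7*((7987 + 9694)/((-9 + (-115)⁴*(-2 - 115)⁴) + 14337)) = 7*(17681/((-9 + 174900625*(-117)⁴) + 14337)) = 7*(17681/((-9 + 174900625*187388721) + 14337)) = 7*(17681/((-9 + 32774404420850625) + 14337)) = 7*(17681/(32774404420850616 + 14337)) = 7*(17681/32774404420864953) = 17681/4682057774409279 ≈ 3.7763e-12)
K + n(159) = 17681/4682057774409279 - 8*159 = 17681/4682057774409279 - 1272 = -5955577489048585207/4682057774409279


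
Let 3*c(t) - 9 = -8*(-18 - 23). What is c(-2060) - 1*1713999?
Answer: -5141660/3 ≈ -1.7139e+6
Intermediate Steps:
c(t) = 337/3 (c(t) = 3 + (-8*(-18 - 23))/3 = 3 + (-8*(-41))/3 = 3 + (⅓)*328 = 3 + 328/3 = 337/3)
c(-2060) - 1*1713999 = 337/3 - 1*1713999 = 337/3 - 1713999 = -5141660/3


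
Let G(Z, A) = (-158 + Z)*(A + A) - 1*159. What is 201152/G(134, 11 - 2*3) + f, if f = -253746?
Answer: -14492258/57 ≈ -2.5425e+5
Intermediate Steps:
G(Z, A) = -159 + 2*A*(-158 + Z) (G(Z, A) = (-158 + Z)*(2*A) - 159 = 2*A*(-158 + Z) - 159 = -159 + 2*A*(-158 + Z))
201152/G(134, 11 - 2*3) + f = 201152/(-159 - 316*(11 - 2*3) + 2*(11 - 2*3)*134) - 253746 = 201152/(-159 - 316*(11 - 6) + 2*(11 - 6)*134) - 253746 = 201152/(-159 - 316*5 + 2*5*134) - 253746 = 201152/(-159 - 1580 + 1340) - 253746 = 201152/(-399) - 253746 = 201152*(-1/399) - 253746 = -28736/57 - 253746 = -14492258/57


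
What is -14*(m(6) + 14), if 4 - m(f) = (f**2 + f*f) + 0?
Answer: 756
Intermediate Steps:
m(f) = 4 - 2*f**2 (m(f) = 4 - ((f**2 + f*f) + 0) = 4 - ((f**2 + f**2) + 0) = 4 - (2*f**2 + 0) = 4 - 2*f**2)
-14*(m(6) + 14) = -14*((4 - 2*6**2) + 14) = -14*((4 - 2*36) + 14) = -14*((4 - 72) + 14) = -14*(-68 + 14) = -14*(-54) = 756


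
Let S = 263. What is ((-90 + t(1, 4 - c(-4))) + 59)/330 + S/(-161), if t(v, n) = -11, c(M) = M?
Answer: -15592/8855 ≈ -1.7608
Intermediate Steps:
((-90 + t(1, 4 - c(-4))) + 59)/330 + S/(-161) = ((-90 - 11) + 59)/330 + 263/(-161) = (-101 + 59)*(1/330) + 263*(-1/161) = -42*1/330 - 263/161 = -7/55 - 263/161 = -15592/8855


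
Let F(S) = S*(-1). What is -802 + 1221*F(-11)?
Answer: 12629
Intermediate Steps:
F(S) = -S
-802 + 1221*F(-11) = -802 + 1221*(-1*(-11)) = -802 + 1221*11 = -802 + 13431 = 12629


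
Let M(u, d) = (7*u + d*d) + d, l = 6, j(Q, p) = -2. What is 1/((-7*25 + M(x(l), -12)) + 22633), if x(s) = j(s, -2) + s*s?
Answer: 1/22828 ≈ 4.3806e-5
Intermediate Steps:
x(s) = -2 + s² (x(s) = -2 + s*s = -2 + s²)
M(u, d) = d + d² + 7*u (M(u, d) = (7*u + d²) + d = (d² + 7*u) + d = d + d² + 7*u)
1/((-7*25 + M(x(l), -12)) + 22633) = 1/((-7*25 + (-12 + (-12)² + 7*(-2 + 6²))) + 22633) = 1/((-175 + (-12 + 144 + 7*(-2 + 36))) + 22633) = 1/((-175 + (-12 + 144 + 7*34)) + 22633) = 1/((-175 + (-12 + 144 + 238)) + 22633) = 1/((-175 + 370) + 22633) = 1/(195 + 22633) = 1/22828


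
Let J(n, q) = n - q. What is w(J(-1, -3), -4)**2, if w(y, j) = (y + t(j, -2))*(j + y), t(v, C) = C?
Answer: 0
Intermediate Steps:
w(y, j) = (-2 + y)*(j + y) (w(y, j) = (y - 2)*(j + y) = (-2 + y)*(j + y))
w(J(-1, -3), -4)**2 = ((-1 - 1*(-3))**2 - 2*(-4) - 2*(-1 - 1*(-3)) - 4*(-1 - 1*(-3)))**2 = ((-1 + 3)**2 + 8 - 2*(-1 + 3) - 4*(-1 + 3))**2 = (2**2 + 8 - 2*2 - 4*2)**2 = (4 + 8 - 4 - 8)**2 = 0**2 = 0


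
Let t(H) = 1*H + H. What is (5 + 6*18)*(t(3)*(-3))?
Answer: -2034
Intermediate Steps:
t(H) = 2*H (t(H) = H + H = 2*H)
(5 + 6*18)*(t(3)*(-3)) = (5 + 6*18)*((2*3)*(-3)) = (5 + 108)*(6*(-3)) = 113*(-18) = -2034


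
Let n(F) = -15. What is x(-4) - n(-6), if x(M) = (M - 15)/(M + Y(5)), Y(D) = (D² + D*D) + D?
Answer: 746/51 ≈ 14.627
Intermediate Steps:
Y(D) = D + 2*D² (Y(D) = (D² + D²) + D = 2*D² + D = D + 2*D²)
x(M) = (-15 + M)/(55 + M) (x(M) = (M - 15)/(M + 5*(1 + 2*5)) = (-15 + M)/(M + 5*(1 + 10)) = (-15 + M)/(M + 5*11) = (-15 + M)/(M + 55) = (-15 + M)/(55 + M))
x(-4) - n(-6) = (-15 - 4)/(55 - 4) - 1*(-15) = -19/51 + 15 = 746/51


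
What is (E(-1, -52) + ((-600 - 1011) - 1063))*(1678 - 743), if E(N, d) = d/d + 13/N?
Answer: -2511410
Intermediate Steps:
E(N, d) = 1 + 13/N
(E(-1, -52) + ((-600 - 1011) - 1063))*(1678 - 743) = ((13 - 1)/(-1) + ((-600 - 1011) - 1063))*(1678 - 743) = (-1*12 + (-1611 - 1063))*935 = (-12 - 2674)*935 = -2686*935 = -2511410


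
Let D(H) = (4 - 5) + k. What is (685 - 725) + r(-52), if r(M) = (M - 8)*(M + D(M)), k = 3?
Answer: 2960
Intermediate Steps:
D(H) = 2 (D(H) = (4 - 5) + 3 = -1 + 3 = 2)
r(M) = (-8 + M)*(2 + M) (r(M) = (M - 8)*(M + 2) = (-8 + M)*(2 + M))
(685 - 725) + r(-52) = (685 - 725) + (-16 + (-52)² - 6*(-52)) = -40 + (-16 + 2704 + 312) = -40 + 3000 = 2960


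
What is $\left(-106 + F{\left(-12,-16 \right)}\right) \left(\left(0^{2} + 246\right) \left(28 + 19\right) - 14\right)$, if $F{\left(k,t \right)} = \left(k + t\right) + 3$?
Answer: $-1512788$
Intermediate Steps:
$F{\left(k,t \right)} = 3 + k + t$
$\left(-106 + F{\left(-12,-16 \right)}\right) \left(\left(0^{2} + 246\right) \left(28 + 19\right) - 14\right) = \left(-106 - 25\right) \left(\left(0^{2} + 246\right) \left(28 + 19\right) - 14\right) = \left(-106 - 25\right) \left(\left(0 + 246\right) 47 - 14\right) = - 131 \left(246 \cdot 47 - 14\right) = - 131 \left(11562 - 14\right) = \left(-131\right) 11548 = -1512788$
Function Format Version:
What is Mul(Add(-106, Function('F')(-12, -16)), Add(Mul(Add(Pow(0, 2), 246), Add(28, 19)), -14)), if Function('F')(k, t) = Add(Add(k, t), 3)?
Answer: -1512788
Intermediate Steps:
Function('F')(k, t) = Add(3, k, t)
Mul(Add(-106, Function('F')(-12, -16)), Add(Mul(Add(Pow(0, 2), 246), Add(28, 19)), -14)) = Mul(Add(-106, Add(3, -12, -16)), Add(Mul(Add(Pow(0, 2), 246), Add(28, 19)), -14)) = Mul(Add(-106, -25), Add(Mul(Add(0, 246), 47), -14)) = Mul(-131, Add(Mul(246, 47), -14)) = Mul(-131, Add(11562, -14)) = Mul(-131, 11548) = -1512788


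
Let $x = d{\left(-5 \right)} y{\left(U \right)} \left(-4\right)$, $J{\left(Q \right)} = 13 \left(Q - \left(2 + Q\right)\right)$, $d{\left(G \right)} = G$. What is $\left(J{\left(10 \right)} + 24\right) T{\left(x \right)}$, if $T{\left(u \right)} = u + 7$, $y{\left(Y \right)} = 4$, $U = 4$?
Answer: $-174$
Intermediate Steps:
$J{\left(Q \right)} = -26$ ($J{\left(Q \right)} = 13 \left(-2\right) = -26$)
$x = 80$ ($x = \left(-5\right) 4 \left(-4\right) = \left(-20\right) \left(-4\right) = 80$)
$T{\left(u \right)} = 7 + u$
$\left(J{\left(10 \right)} + 24\right) T{\left(x \right)} = \left(-26 + 24\right) \left(7 + 80\right) = \left(-2\right) 87 = -174$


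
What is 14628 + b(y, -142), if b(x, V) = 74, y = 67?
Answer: 14702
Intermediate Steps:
14628 + b(y, -142) = 14628 + 74 = 14702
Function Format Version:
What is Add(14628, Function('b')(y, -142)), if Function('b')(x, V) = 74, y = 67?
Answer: 14702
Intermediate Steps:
Add(14628, Function('b')(y, -142)) = Add(14628, 74) = 14702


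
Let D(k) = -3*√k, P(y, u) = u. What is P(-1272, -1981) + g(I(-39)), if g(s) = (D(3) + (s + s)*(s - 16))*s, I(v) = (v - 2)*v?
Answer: 8094829985 - 4797*√3 ≈ 8.0948e+9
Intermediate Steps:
I(v) = v*(-2 + v) (I(v) = (-2 + v)*v = v*(-2 + v))
g(s) = s*(-3*√3 + 2*s*(-16 + s)) (g(s) = (-3*√3 + (s + s)*(s - 16))*s = (-3*√3 + (2*s)*(-16 + s))*s = (-3*√3 + 2*s*(-16 + s))*s = s*(-3*√3 + 2*s*(-16 + s)))
P(-1272, -1981) + g(I(-39)) = -1981 + (-39*(-2 - 39))*(-(-1248)*(-2 - 39) - 3*√3 + 2*(-39*(-2 - 39))²) = -1981 + (-39*(-41))*(-(-1248)*(-41) - 3*√3 + 2*(-39*(-41))²) = -1981 + 1599*(-32*1599 - 3*√3 + 2*1599²) = -1981 + 1599*(-51168 - 3*√3 + 2*2556801) = -1981 + 1599*(-51168 - 3*√3 + 5113602) = -1981 + 1599*(5062434 - 3*√3) = -1981 + (8094831966 - 4797*√3) = 8094829985 - 4797*√3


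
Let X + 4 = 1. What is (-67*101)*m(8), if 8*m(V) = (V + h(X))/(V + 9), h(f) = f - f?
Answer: -6767/17 ≈ -398.06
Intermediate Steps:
X = -3 (X = -4 + 1 = -3)
h(f) = 0
m(V) = V/(8*(9 + V)) (m(V) = ((V + 0)/(V + 9))/8 = (V/(9 + V))/8 = V/(8*(9 + V)))
(-67*101)*m(8) = (-67*101)*((⅛)*8/(9 + 8)) = -6767*8/(8*17) = -6767*1/17 = -6767/17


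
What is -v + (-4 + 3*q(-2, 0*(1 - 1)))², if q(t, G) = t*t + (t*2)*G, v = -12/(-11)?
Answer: 692/11 ≈ 62.909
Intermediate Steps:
v = 12/11 (v = -12*(-1/11) = 12/11 ≈ 1.0909)
q(t, G) = t² + 2*G*t (q(t, G) = t² + (2*t)*G = t² + 2*G*t)
-v + (-4 + 3*q(-2, 0*(1 - 1)))² = -1*12/11 + (-4 + 3*(-2*(-2 + 2*(0*(1 - 1)))))² = -12/11 + (-4 + 3*(-2*(-2 + 2*(0*0))))² = -12/11 + (-4 + 3*(-2*(-2 + 2*0)))² = -12/11 + (-4 + 3*(-2*(-2 + 0)))² = -12/11 + (-4 + 3*(-2*(-2)))² = -12/11 + (-4 + 3*4)² = -12/11 + (-4 + 12)² = -12/11 + 8² = -12/11 + 64 = 692/11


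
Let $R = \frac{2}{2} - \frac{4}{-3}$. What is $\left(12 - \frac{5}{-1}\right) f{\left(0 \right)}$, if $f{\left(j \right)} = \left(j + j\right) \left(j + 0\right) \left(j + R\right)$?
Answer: $0$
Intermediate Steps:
$R = \frac{7}{3}$ ($R = 2 \cdot \frac{1}{2} - - \frac{4}{3} = 1 + \frac{4}{3} = \frac{7}{3} \approx 2.3333$)
$f{\left(j \right)} = 2 j^{2} \left(\frac{7}{3} + j\right)$ ($f{\left(j \right)} = \left(j + j\right) \left(j + 0\right) \left(j + \frac{7}{3}\right) = 2 j j \left(\frac{7}{3} + j\right) = 2 j^{2} \left(\frac{7}{3} + j\right)$)
$\left(12 - \frac{5}{-1}\right) f{\left(0 \right)} = \left(12 - \frac{5}{-1}\right) 0^{2} \left(\frac{14}{3} + 2 \cdot 0\right) = \left(12 - -5\right) 0 \left(\frac{14}{3} + 0\right) = \left(12 + 5\right) 0 \cdot \frac{14}{3} = 17 \cdot 0 = 0$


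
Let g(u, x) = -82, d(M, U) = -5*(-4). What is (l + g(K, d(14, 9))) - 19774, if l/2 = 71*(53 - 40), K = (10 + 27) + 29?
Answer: -18010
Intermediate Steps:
d(M, U) = 20
K = 66 (K = 37 + 29 = 66)
l = 1846 (l = 2*(71*(53 - 40)) = 2*(71*13) = 2*923 = 1846)
(l + g(K, d(14, 9))) - 19774 = (1846 - 82) - 19774 = 1764 - 19774 = -18010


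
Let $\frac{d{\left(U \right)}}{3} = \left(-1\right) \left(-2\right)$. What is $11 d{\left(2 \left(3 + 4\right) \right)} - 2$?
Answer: $64$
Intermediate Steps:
$d{\left(U \right)} = 6$ ($d{\left(U \right)} = 3 \left(\left(-1\right) \left(-2\right)\right) = 3 \cdot 2 = 6$)
$11 d{\left(2 \left(3 + 4\right) \right)} - 2 = 11 \cdot 6 - 2 = 66 - 2 = 64$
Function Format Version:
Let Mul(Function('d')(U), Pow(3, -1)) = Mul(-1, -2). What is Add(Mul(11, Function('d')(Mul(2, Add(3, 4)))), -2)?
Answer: 64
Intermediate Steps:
Function('d')(U) = 6 (Function('d')(U) = Mul(3, Mul(-1, -2)) = Mul(3, 2) = 6)
Add(Mul(11, Function('d')(Mul(2, Add(3, 4)))), -2) = Add(Mul(11, 6), -2) = Add(66, -2) = 64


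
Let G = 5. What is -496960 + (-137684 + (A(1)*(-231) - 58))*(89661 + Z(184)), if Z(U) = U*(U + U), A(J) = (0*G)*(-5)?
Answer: -21677368726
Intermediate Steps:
A(J) = 0 (A(J) = (0*5)*(-5) = 0*(-5) = 0)
Z(U) = 2*U**2 (Z(U) = U*(2*U) = 2*U**2)
-496960 + (-137684 + (A(1)*(-231) - 58))*(89661 + Z(184)) = -496960 + (-137684 + (0*(-231) - 58))*(89661 + 2*184**2) = -496960 + (-137684 + (0 - 58))*(89661 + 2*33856) = -496960 + (-137684 - 58)*(89661 + 67712) = -496960 - 137742*157373 = -496960 - 21676871766 = -21677368726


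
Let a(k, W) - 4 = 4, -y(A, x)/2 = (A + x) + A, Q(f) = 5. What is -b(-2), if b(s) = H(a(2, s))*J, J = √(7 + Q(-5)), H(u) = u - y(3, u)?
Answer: -72*√3 ≈ -124.71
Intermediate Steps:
y(A, x) = -4*A - 2*x (y(A, x) = -2*((A + x) + A) = -2*(x + 2*A) = -4*A - 2*x)
a(k, W) = 8 (a(k, W) = 4 + 4 = 8)
H(u) = 12 + 3*u (H(u) = u - (-4*3 - 2*u) = u - (-12 - 2*u) = u + (12 + 2*u) = 12 + 3*u)
J = 2*√3 (J = √(7 + 5) = √12 = 2*√3 ≈ 3.4641)
b(s) = 72*√3 (b(s) = (12 + 3*8)*(2*√3) = (12 + 24)*(2*√3) = 36*(2*√3) = 72*√3)
-b(-2) = -72*√3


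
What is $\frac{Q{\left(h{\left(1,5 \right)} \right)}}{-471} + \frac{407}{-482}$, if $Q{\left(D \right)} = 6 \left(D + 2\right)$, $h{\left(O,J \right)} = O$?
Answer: $- \frac{66791}{75674} \approx -0.88262$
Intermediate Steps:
$Q{\left(D \right)} = 12 + 6 D$ ($Q{\left(D \right)} = 6 \left(2 + D\right) = 12 + 6 D$)
$\frac{Q{\left(h{\left(1,5 \right)} \right)}}{-471} + \frac{407}{-482} = \frac{12 + 6 \cdot 1}{-471} + \frac{407}{-482} = \left(12 + 6\right) \left(- \frac{1}{471}\right) + 407 \left(- \frac{1}{482}\right) = 18 \left(- \frac{1}{471}\right) - \frac{407}{482} = - \frac{6}{157} - \frac{407}{482} = - \frac{66791}{75674}$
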